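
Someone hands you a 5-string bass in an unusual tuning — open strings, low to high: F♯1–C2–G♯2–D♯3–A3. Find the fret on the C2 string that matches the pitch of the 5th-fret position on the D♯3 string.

20

Fret 5 on D♯3 is MIDI 51 + 5 = 56 (G♯3). On the C2 string (open MIDI 36), that pitch is 56 − 36 = fret 20.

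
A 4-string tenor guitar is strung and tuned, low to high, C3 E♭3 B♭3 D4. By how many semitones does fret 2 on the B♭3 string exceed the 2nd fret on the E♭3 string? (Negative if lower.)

B♭3 at fret 2 → C4 (MIDI 60); E♭3 at fret 2 → F3 (MIDI 53).
60 − 53 = 7, so the two pitches are 7 semitones apart.

7 semitones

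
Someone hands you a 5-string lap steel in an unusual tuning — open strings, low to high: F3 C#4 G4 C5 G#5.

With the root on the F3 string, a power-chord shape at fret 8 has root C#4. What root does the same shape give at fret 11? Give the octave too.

E4

Moving from fret 8 to fret 11 shifts the root by 3 semitones.
C#4 up 3 semitones is E4.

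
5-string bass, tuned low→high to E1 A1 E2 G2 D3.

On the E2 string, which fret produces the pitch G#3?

G#3 is 16 semitones above the open E2 (E–F–F#–G–…–F#–G–G#), so it sits at fret 16.

16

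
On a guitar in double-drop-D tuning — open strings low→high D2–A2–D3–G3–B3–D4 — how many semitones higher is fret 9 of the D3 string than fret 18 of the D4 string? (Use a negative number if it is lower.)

-21 semitones

D3 at fret 9 → B3 (MIDI 59); D4 at fret 18 → G#5 (MIDI 80).
59 − 80 = -21, so the two pitches are 21 semitones apart.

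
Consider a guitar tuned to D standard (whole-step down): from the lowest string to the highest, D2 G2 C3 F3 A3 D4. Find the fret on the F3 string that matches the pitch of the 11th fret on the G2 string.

Fret 11 on G2 is MIDI 43 + 11 = 54 (F♯3). On the F3 string (open MIDI 53), that pitch is 54 − 53 = fret 1.

1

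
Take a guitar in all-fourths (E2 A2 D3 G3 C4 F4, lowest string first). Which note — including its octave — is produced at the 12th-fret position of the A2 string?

A2 is MIDI 45. Adding 12 gives 57, which is A3.

A3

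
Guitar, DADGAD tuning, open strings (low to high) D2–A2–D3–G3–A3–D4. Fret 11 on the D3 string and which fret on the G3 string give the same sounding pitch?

6

D3 at fret 11 is D3 + 11 semitones = C♯4.
The open G3 string is 5 semitones above the open D3, so the same pitch on the G3 string lies at fret 11 − 5 = 6.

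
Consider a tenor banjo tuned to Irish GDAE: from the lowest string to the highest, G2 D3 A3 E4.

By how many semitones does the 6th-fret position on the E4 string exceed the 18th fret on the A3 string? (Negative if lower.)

-5 semitones

E4 at fret 6 → A#4 (MIDI 70); A3 at fret 18 → D#5 (MIDI 75).
70 − 75 = -5, so the two pitches are 5 semitones apart.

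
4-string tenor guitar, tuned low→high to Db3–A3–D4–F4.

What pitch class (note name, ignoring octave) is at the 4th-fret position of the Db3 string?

Each fret is one semitone, so Db3 + 4 = F.

F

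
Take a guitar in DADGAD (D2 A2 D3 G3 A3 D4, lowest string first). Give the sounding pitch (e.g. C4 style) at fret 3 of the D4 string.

The open D4 string plus 3 semitones: D–D#–E–F.
No B→C boundary is crossed, so the octave stays at 4.

F4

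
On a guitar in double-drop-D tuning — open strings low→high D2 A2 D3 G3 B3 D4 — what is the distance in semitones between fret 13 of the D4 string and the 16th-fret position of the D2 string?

21 semitones

D4 at fret 13 → D#5 (MIDI 75); D2 at fret 16 → F#3 (MIDI 54).
75 − 54 = 21, so the two pitches are 21 semitones apart, with D#5 the higher.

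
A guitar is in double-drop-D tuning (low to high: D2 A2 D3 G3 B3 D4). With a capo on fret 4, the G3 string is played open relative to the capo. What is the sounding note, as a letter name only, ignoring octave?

The capo raises the open G3 by 4 semitones to B3; fretting 0 more gives G3 + 4 + 0 = G3 + 4 semitones, landing on B.

B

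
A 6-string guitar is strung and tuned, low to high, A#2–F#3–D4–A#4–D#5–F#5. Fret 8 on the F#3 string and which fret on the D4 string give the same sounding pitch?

0

Fret 8 on F#3 is MIDI 54 + 8 = 62 (D4). On the D4 string (open MIDI 62), that pitch is 62 − 62 = fret 0.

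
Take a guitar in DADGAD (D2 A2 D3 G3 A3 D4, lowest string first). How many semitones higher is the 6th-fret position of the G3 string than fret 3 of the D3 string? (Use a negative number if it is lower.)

8 semitones

G3 at fret 6 → C#4 (MIDI 61); D3 at fret 3 → F3 (MIDI 53).
61 − 53 = 8, so the two pitches are 8 semitones apart.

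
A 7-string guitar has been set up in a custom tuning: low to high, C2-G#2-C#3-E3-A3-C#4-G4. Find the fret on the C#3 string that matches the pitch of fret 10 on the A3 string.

18

A3 at fret 10 is A3 + 10 semitones = G4.
The open C#3 string is 8 semitones below the open A3, so the same pitch on the C#3 string lies at fret 10 + 8 = 18.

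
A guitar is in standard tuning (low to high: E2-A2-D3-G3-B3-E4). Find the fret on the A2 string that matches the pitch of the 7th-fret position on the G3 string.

Fret 7 on G3 is MIDI 55 + 7 = 62 (D4). On the A2 string (open MIDI 45), that pitch is 62 − 45 = fret 17.

17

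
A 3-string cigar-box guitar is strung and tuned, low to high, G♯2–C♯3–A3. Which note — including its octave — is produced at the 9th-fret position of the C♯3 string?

C♯3 is MIDI 49. Adding 9 gives 58, which is A♯3.

A♯3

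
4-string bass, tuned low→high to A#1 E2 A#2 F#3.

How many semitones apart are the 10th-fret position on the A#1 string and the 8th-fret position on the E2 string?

A#1 at fret 10 → G#2 (MIDI 44); E2 at fret 8 → C3 (MIDI 48).
44 − 48 = -4, so the two pitches are 4 semitones apart, with C3 the higher.

4 semitones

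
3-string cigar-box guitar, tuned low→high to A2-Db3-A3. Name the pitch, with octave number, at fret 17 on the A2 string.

D4

Each fret is one semitone, so A2 + 17 = D4.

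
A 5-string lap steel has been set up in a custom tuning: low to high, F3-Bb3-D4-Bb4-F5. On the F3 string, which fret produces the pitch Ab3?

Ab3 is 3 semitones above the open F3 (F–Gb–G–Ab), so it sits at fret 3.

3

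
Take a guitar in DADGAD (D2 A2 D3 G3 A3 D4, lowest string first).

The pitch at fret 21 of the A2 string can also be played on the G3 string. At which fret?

11

Fret 21 on A2 is MIDI 45 + 21 = 66 (F#4). On the G3 string (open MIDI 55), that pitch is 66 − 55 = fret 11.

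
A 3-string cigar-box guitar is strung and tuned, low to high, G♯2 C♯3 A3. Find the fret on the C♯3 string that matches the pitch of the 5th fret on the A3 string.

A3 at fret 5 is A3 + 5 semitones = D4.
The open C♯3 string is 8 semitones below the open A3, so the same pitch on the C♯3 string lies at fret 5 + 8 = 13.

13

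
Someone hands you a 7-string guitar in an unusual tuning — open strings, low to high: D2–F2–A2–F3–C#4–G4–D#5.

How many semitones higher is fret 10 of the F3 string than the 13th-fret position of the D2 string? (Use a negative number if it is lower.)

12 semitones

F3 at fret 10 → D#4 (MIDI 63); D2 at fret 13 → D#3 (MIDI 51).
63 − 51 = 12, so the two pitches are 12 semitones apart.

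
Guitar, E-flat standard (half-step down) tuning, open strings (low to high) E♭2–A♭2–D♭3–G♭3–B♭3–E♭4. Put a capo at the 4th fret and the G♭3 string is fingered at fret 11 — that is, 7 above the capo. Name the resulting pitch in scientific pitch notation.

The capo raises the open G♭3 by 4 semitones to B♭3; fretting 7 more gives G♭3 + 4 + 7 = G♭3 + 11 semitones = F4.

F4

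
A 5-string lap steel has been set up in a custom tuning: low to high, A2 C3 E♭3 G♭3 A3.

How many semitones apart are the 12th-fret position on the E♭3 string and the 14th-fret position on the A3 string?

E♭3 at fret 12 → E♭4 (MIDI 63); A3 at fret 14 → B4 (MIDI 71).
63 − 71 = -8, so the two pitches are 8 semitones apart, with B4 the higher.

8 semitones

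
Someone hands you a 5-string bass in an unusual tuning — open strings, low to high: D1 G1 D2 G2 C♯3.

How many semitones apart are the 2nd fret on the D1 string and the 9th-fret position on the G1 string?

12 semitones

D1 at fret 2 → E1 (MIDI 28); G1 at fret 9 → E2 (MIDI 40).
28 − 40 = -12, so the two pitches are 12 semitones apart, with E2 the higher.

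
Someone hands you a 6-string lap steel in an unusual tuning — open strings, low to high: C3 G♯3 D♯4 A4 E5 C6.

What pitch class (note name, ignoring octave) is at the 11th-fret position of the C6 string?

The open C6 string plus 11 semitones: C–C#–D–D#–…–A–A#–B.

B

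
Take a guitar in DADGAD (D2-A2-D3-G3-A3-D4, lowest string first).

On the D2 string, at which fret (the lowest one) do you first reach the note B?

From D2, count semitones up the chromatic scale until reaching B: D–D#–E–F–F#–G–G#–A–A#–B — 9 steps.

9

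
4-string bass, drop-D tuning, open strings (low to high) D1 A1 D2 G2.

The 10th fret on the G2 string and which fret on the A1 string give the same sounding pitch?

Fret 10 on G2 is MIDI 43 + 10 = 53 (F3). On the A1 string (open MIDI 33), that pitch is 53 − 33 = fret 20.

20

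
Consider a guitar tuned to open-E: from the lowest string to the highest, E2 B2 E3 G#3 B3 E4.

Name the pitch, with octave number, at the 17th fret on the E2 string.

A3

E2 is MIDI 40. Adding 17 gives 57, which is A3.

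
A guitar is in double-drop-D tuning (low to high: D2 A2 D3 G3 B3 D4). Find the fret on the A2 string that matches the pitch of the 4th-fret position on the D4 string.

21

D4 at fret 4 is D4 + 4 semitones = F#4.
The open A2 string is 17 semitones below the open D4, so the same pitch on the A2 string lies at fret 4 + 17 = 21.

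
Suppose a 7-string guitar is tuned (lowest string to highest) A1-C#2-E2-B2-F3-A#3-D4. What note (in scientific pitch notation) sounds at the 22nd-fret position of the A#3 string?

G#5

Each fret is one semitone, so A#3 + 22 = G#5.
(Equivalently spelled Ab5.)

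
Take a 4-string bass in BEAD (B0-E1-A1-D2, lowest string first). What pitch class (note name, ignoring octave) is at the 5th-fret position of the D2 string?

G

Each fret is one semitone, so D2 + 5 = G.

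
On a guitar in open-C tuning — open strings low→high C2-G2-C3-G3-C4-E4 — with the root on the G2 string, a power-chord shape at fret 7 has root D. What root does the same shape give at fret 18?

C♯

Moving from fret 7 to fret 18 shifts the root by 11 semitones.
D up 11 semitones is C♯.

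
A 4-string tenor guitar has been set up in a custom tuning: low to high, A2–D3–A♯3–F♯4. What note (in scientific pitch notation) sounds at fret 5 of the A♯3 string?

D♯4

The open A♯3 string plus 5 semitones: A#–B–C–C#–D–D#.
The walk passes from B into C once, so the octave number goes from 3 to 4.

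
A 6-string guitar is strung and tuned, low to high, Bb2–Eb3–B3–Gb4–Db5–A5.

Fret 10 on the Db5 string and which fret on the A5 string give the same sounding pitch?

2

Db5 at fret 10 is Db5 + 10 semitones = B5.
The open A5 string is 8 semitones above the open Db5, so the same pitch on the A5 string lies at fret 10 − 8 = 2.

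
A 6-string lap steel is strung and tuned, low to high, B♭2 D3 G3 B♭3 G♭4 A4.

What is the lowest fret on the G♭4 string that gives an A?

3

From G♭4, count semitones up the chromatic scale until reaching A: Gb–G–Ab–A — 3 steps.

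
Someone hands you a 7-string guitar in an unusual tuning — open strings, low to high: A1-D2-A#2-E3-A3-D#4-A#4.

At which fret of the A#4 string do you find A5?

A5 is 11 semitones above the open A#4 (A#–B–C–C#–…–G–G#–A), so it sits at fret 11.

11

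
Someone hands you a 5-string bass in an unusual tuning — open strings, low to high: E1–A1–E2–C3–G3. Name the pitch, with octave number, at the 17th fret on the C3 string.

The open C3 string plus 17 semitones: C–C#–D–D#–…–D#–E–F.
The walk passes from B into C once, so the octave number goes from 3 to 4.

F4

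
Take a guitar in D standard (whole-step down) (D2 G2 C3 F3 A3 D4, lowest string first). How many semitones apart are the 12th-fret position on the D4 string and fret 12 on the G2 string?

19 semitones

D4 at fret 12 → D5 (MIDI 74); G2 at fret 12 → G3 (MIDI 55).
74 − 55 = 19, so the two pitches are 19 semitones apart, with D5 the higher.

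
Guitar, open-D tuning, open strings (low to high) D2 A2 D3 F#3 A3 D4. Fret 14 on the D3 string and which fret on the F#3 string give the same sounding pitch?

D3 at fret 14 is D3 + 14 semitones = E4.
The open F#3 string is 4 semitones above the open D3, so the same pitch on the F#3 string lies at fret 14 − 4 = 10.

10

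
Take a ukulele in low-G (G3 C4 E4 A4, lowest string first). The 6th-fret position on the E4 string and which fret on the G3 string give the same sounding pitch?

E4 at fret 6 is E4 + 6 semitones = A#4.
The open G3 string is 9 semitones below the open E4, so the same pitch on the G3 string lies at fret 6 + 9 = 15.

15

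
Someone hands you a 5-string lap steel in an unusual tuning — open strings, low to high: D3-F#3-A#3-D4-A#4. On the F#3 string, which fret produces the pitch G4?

G4 is 13 semitones above the open F#3 (F#–G–G#–A–…–F–F#–G), so it sits at fret 13.

13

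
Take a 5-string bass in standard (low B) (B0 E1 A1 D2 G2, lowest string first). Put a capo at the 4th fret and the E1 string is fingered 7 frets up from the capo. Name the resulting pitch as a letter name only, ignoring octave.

D♯

The capo raises the open E1 by 4 semitones to G♯1; fretting 7 more gives E1 + 4 + 7 = E1 + 11 semitones, landing on D♯.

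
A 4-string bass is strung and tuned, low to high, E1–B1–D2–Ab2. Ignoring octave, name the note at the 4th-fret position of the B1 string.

B1 is MIDI 35. Adding 4 gives 39; 39 mod 12 = 3, i.e. Eb.
(Equivalently spelled D#.)

Eb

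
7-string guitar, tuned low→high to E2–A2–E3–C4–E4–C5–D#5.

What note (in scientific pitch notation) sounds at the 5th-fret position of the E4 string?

A4

The open E4 string plus 5 semitones: E–F–F#–G–G#–A.
No B→C boundary is crossed, so the octave stays at 4.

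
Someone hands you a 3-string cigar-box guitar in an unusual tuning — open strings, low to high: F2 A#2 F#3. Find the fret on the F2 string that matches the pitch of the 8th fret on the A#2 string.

Fret 8 on A#2 is MIDI 46 + 8 = 54 (F#3). On the F2 string (open MIDI 41), that pitch is 54 − 41 = fret 13.

13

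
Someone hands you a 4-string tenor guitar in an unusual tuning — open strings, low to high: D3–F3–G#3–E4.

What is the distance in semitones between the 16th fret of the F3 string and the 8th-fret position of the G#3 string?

5 semitones

F3 at fret 16 → A4 (MIDI 69); G#3 at fret 8 → E4 (MIDI 64).
69 − 64 = 5, so the two pitches are 5 semitones apart, with A4 the higher.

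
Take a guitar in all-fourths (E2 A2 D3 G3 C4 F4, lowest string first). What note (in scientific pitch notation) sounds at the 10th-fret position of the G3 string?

F4

The open G3 string plus 10 semitones: G–G#–A–A#–…–D#–E–F.
The walk passes from B into C once, so the octave number goes from 3 to 4.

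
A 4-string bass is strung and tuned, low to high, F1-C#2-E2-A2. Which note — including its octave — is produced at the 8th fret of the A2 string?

A2 is MIDI 45. Adding 8 gives 53, which is F3.

F3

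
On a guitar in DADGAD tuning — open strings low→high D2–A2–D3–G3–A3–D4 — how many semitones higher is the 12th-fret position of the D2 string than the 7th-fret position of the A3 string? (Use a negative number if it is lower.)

D2 at fret 12 → D3 (MIDI 50); A3 at fret 7 → E4 (MIDI 64).
50 − 64 = -14, so the two pitches are 14 semitones apart.

-14 semitones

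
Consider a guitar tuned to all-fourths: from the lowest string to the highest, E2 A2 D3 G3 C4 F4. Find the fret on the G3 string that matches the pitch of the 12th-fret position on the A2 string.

Fret 12 on A2 is MIDI 45 + 12 = 57 (A3). On the G3 string (open MIDI 55), that pitch is 57 − 55 = fret 2.

2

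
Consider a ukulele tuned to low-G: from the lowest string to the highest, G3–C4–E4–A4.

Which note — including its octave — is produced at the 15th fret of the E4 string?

G5

Each fret is one semitone, so E4 + 15 = G5.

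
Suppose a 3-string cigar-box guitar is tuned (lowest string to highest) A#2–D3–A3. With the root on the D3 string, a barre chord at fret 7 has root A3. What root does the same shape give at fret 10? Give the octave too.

Moving from fret 7 to fret 10 shifts the root by 3 semitones.
A3 up 3 semitones is C4.

C4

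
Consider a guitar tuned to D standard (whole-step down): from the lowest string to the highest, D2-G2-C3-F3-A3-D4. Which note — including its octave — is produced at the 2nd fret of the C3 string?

D3

C3 is MIDI 48. Adding 2 gives 50, which is D3.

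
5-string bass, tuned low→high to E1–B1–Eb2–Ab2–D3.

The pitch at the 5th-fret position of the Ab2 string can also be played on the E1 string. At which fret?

Fret 5 on Ab2 is MIDI 44 + 5 = 49 (Db3). On the E1 string (open MIDI 28), that pitch is 49 − 28 = fret 21.

21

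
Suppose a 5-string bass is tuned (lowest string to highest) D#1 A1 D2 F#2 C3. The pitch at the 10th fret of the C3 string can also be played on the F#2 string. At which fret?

Fret 10 on C3 is MIDI 48 + 10 = 58 (A#3). On the F#2 string (open MIDI 42), that pitch is 58 − 42 = fret 16.

16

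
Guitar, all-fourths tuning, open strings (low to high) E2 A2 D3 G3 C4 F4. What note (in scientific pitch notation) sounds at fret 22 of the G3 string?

F5

G3 is MIDI 55. Adding 22 gives 77, which is F5.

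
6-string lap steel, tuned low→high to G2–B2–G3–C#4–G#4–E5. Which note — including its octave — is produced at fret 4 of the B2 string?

The open B2 string plus 4 semitones: B–C–C#–D–D#.
The walk passes from B into C once, so the octave number goes from 2 to 3.

D#3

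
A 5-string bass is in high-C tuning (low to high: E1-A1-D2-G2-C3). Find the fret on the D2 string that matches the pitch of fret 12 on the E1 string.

2

Fret 12 on E1 is MIDI 28 + 12 = 40 (E2). On the D2 string (open MIDI 38), that pitch is 40 − 38 = fret 2.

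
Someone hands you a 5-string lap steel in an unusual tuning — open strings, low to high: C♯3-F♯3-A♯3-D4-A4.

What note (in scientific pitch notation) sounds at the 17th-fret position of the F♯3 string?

F♯3 is MIDI 54. Adding 17 gives 71, which is B4.

B4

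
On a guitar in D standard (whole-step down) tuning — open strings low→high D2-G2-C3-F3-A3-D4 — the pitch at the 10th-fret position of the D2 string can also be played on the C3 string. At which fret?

0

Fret 10 on D2 is MIDI 38 + 10 = 48 (C3). On the C3 string (open MIDI 48), that pitch is 48 − 48 = fret 0.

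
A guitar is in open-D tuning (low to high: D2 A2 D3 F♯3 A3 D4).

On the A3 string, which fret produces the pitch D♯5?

D♯5 is 18 semitones above the open A3 (A–A#–B–C–…–C#–D–D#), so it sits at fret 18.

18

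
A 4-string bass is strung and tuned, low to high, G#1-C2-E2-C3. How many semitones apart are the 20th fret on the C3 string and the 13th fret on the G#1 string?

C3 at fret 20 → G#4 (MIDI 68); G#1 at fret 13 → A2 (MIDI 45).
68 − 45 = 23, so the two pitches are 23 semitones apart, with G#4 the higher.

23 semitones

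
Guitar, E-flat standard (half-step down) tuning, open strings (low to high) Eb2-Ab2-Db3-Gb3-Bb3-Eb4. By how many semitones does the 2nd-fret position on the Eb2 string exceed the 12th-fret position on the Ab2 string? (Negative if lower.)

Eb2 at fret 2 → F2 (MIDI 41); Ab2 at fret 12 → Ab3 (MIDI 56).
41 − 56 = -15, so the two pitches are 15 semitones apart.

-15 semitones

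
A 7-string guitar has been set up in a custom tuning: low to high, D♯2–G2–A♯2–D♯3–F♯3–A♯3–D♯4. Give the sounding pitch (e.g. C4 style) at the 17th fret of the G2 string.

G2 is MIDI 43. Adding 17 gives 60, which is C4.

C4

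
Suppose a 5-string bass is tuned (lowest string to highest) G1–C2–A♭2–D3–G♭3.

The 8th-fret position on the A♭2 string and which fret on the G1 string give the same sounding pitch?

21

Fret 8 on A♭2 is MIDI 44 + 8 = 52 (E3). On the G1 string (open MIDI 31), that pitch is 52 − 31 = fret 21.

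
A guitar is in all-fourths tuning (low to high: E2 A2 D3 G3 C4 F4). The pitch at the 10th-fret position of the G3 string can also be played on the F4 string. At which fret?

Fret 10 on G3 is MIDI 55 + 10 = 65 (F4). On the F4 string (open MIDI 65), that pitch is 65 − 65 = fret 0.

0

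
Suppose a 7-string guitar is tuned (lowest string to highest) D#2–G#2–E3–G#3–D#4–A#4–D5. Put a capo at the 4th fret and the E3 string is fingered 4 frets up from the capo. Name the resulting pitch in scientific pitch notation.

C4

The capo raises the open E3 by 4 semitones to G#3; fretting 4 more gives E3 + 4 + 4 = E3 + 8 semitones = C4.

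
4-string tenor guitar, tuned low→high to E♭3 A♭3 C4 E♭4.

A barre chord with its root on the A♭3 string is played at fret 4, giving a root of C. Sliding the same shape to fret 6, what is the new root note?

Moving from fret 4 to fret 6 shifts the root by 2 semitones.
C up 2 semitones is D.

D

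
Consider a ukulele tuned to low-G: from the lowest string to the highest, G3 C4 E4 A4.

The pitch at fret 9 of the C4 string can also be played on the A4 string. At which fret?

C4 at fret 9 is C4 + 9 semitones = A4.
The open A4 string is 9 semitones above the open C4, so the same pitch on the A4 string lies at fret 9 − 9 = 0.

0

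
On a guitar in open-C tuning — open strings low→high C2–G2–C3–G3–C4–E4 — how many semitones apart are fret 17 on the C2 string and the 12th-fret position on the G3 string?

14 semitones

C2 at fret 17 → F3 (MIDI 53); G3 at fret 12 → G4 (MIDI 67).
53 − 67 = -14, so the two pitches are 14 semitones apart, with G4 the higher.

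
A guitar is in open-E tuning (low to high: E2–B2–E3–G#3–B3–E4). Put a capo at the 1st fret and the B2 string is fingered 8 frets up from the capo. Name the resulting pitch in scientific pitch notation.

The capo raises the open B2 by 1 semitone to C3; fretting 8 more gives B2 + 1 + 8 = B2 + 9 semitones = G#3.

G#3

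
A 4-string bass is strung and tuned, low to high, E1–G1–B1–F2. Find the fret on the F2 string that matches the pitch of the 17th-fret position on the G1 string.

G1 at fret 17 is G1 + 17 semitones = C3.
The open F2 string is 10 semitones above the open G1, so the same pitch on the F2 string lies at fret 17 − 10 = 7.

7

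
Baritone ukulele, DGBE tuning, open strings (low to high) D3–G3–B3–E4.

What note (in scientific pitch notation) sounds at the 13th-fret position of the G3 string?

Each fret is one semitone, so G3 + 13 = G♯4.

G♯4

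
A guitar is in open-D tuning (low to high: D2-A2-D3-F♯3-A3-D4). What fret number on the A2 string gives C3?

3

C3 is 3 semitones above the open A2 (A–A#–B–C), so it sits at fret 3.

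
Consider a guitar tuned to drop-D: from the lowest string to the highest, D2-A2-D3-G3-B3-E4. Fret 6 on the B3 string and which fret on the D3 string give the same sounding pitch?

B3 at fret 6 is B3 + 6 semitones = F4.
The open D3 string is 9 semitones below the open B3, so the same pitch on the D3 string lies at fret 6 + 9 = 15.

15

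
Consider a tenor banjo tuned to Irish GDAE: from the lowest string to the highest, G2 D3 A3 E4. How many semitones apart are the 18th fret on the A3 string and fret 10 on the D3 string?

A3 at fret 18 → D♯5 (MIDI 75); D3 at fret 10 → C4 (MIDI 60).
75 − 60 = 15, so the two pitches are 15 semitones apart, with D♯5 the higher.

15 semitones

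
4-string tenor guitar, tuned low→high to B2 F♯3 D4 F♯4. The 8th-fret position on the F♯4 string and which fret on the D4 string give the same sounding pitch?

Fret 8 on F♯4 is MIDI 66 + 8 = 74 (D5). On the D4 string (open MIDI 62), that pitch is 74 − 62 = fret 12.

12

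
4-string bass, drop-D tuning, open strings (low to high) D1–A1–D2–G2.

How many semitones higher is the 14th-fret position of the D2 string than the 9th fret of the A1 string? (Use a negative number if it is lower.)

10 semitones

D2 at fret 14 → E3 (MIDI 52); A1 at fret 9 → F#2 (MIDI 42).
52 − 42 = 10, so the two pitches are 10 semitones apart.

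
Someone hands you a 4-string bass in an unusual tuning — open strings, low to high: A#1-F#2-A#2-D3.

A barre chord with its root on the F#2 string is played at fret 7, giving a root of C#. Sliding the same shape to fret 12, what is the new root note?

F#

Moving from fret 7 to fret 12 shifts the root by 5 semitones.
C# up 5 semitones is F#.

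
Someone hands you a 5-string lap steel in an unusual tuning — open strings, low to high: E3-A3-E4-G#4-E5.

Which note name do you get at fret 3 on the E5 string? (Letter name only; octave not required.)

Each fret is one semitone, so E5 + 3 = G.

G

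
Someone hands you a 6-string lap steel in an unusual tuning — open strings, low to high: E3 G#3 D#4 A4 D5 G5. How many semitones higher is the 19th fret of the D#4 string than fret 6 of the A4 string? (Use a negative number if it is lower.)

7 semitones

D#4 at fret 19 → A#5 (MIDI 82); A4 at fret 6 → D#5 (MIDI 75).
82 − 75 = 7, so the two pitches are 7 semitones apart.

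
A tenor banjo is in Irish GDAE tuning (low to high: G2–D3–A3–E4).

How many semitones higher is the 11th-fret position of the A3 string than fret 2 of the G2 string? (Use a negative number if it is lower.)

23 semitones

A3 at fret 11 → G♯4 (MIDI 68); G2 at fret 2 → A2 (MIDI 45).
68 − 45 = 23, so the two pitches are 23 semitones apart.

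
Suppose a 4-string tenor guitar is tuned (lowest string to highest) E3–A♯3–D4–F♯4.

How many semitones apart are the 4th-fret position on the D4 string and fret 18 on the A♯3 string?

10 semitones

D4 at fret 4 → F♯4 (MIDI 66); A♯3 at fret 18 → E5 (MIDI 76).
66 − 76 = -10, so the two pitches are 10 semitones apart, with E5 the higher.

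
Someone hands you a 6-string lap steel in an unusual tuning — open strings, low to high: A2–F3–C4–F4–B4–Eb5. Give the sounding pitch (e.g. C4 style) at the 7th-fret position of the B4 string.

B4 is MIDI 71. Adding 7 gives 78, which is Gb5.
(Equivalently spelled F#5.)

Gb5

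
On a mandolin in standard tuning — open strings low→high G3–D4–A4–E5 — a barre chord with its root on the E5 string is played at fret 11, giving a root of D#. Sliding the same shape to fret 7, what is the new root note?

Moving from fret 11 to fret 7 shifts the root by -4 semitones.
D# down 4 semitones is B.

B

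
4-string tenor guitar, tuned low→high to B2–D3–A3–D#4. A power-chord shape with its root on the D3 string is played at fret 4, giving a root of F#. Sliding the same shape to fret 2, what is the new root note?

Moving from fret 4 to fret 2 shifts the root by -2 semitones.
F# down 2 semitones is E.

E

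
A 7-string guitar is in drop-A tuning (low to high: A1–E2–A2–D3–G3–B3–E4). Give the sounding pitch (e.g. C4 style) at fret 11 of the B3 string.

A♯4

Each fret is one semitone, so B3 + 11 = A♯4.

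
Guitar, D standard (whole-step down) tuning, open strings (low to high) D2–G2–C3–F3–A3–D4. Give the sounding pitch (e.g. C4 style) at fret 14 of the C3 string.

D4

C3 is MIDI 48. Adding 14 gives 62, which is D4.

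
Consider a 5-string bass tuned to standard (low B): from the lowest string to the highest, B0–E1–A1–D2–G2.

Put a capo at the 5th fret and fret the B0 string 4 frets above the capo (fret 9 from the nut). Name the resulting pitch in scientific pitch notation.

G♯1

The capo raises the open B0 by 5 semitones to E1; fretting 4 more gives B0 + 5 + 4 = B0 + 9 semitones = G♯1.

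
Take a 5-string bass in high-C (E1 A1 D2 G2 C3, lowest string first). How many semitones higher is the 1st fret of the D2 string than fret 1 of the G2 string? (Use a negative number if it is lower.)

D2 at fret 1 → D#2 (MIDI 39); G2 at fret 1 → G#2 (MIDI 44).
39 − 44 = -5, so the two pitches are 5 semitones apart.

-5 semitones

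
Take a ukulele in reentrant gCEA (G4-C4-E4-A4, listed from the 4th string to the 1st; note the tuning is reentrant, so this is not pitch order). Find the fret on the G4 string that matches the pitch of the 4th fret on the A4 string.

6

A4 at fret 4 is A4 + 4 semitones = C#5.
The open G4 string is 2 semitones below the open A4, so the same pitch on the G4 string lies at fret 4 + 2 = 6.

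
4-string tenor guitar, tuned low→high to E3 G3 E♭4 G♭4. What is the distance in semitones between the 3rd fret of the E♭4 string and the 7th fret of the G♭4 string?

7 semitones

E♭4 at fret 3 → G♭4 (MIDI 66); G♭4 at fret 7 → D♭5 (MIDI 73).
66 − 73 = -7, so the two pitches are 7 semitones apart, with D♭5 the higher.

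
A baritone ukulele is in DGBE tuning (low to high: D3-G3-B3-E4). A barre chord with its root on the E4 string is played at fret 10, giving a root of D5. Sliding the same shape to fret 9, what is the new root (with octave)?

C#5

Moving from fret 10 to fret 9 shifts the root by -1 semitone.
D5 down 1 semitone is C#5.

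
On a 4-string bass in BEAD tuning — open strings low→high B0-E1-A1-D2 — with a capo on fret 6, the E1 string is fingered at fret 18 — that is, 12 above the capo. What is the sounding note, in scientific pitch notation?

A#2

The capo raises the open E1 by 6 semitones to A#1; fretting 12 more gives E1 + 6 + 12 = E1 + 18 semitones = A#2.
(Also written Bb.)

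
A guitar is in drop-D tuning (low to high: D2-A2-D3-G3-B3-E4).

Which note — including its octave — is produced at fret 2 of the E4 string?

The open E4 string plus 2 semitones: E–F–F#.
No B→C boundary is crossed, so the octave stays at 4.

F♯4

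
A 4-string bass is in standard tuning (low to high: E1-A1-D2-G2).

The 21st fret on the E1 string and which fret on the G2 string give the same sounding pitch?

E1 at fret 21 is E1 + 21 semitones = C#3.
The open G2 string is 15 semitones above the open E1, so the same pitch on the G2 string lies at fret 21 − 15 = 6.

6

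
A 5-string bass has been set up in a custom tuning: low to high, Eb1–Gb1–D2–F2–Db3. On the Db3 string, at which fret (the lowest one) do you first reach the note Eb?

2

From Db3, count semitones up the chromatic scale until reaching Eb: Db–D–Eb — 2 steps.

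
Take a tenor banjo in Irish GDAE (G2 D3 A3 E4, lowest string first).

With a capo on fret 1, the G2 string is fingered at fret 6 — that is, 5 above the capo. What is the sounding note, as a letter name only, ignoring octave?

C#

The capo raises the open G2 by 1 semitone to G#2; fretting 5 more gives G2 + 1 + 5 = G2 + 6 semitones, landing on C#.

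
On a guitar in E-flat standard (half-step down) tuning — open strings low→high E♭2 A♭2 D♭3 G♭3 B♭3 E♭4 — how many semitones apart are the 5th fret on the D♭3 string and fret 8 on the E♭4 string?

D♭3 at fret 5 → G♭3 (MIDI 54); E♭4 at fret 8 → B4 (MIDI 71).
54 − 71 = -17, so the two pitches are 17 semitones apart, with B4 the higher.

17 semitones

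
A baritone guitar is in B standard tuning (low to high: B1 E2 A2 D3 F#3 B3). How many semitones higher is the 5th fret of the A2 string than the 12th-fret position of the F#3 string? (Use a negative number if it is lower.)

-16 semitones

A2 at fret 5 → D3 (MIDI 50); F#3 at fret 12 → F#4 (MIDI 66).
50 − 66 = -16, so the two pitches are 16 semitones apart.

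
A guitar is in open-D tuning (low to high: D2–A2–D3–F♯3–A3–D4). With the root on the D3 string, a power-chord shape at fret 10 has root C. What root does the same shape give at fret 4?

F♯

Moving from fret 10 to fret 4 shifts the root by -6 semitones.
C down 6 semitones is F♯.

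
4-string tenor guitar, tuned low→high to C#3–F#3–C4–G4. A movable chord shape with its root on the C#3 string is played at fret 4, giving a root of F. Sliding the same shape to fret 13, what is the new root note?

Moving from fret 4 to fret 13 shifts the root by 9 semitones.
F up 9 semitones is D.

D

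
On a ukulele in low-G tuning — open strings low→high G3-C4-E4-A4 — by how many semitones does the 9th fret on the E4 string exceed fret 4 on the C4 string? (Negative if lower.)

9 semitones

E4 at fret 9 → C♯5 (MIDI 73); C4 at fret 4 → E4 (MIDI 64).
73 − 64 = 9, so the two pitches are 9 semitones apart.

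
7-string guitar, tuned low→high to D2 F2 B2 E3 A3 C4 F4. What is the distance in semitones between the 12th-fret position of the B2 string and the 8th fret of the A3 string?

B2 at fret 12 → B3 (MIDI 59); A3 at fret 8 → F4 (MIDI 65).
59 − 65 = -6, so the two pitches are 6 semitones apart, with F4 the higher.

6 semitones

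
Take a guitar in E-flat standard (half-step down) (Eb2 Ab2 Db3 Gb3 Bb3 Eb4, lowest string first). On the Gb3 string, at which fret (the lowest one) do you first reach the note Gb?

From Gb3, count semitones up the chromatic scale until reaching Gb: Gb — 0 steps.

0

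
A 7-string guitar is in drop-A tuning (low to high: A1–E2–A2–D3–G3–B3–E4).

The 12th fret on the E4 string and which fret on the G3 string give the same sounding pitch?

Fret 12 on E4 is MIDI 64 + 12 = 76 (E5). On the G3 string (open MIDI 55), that pitch is 76 − 55 = fret 21.

21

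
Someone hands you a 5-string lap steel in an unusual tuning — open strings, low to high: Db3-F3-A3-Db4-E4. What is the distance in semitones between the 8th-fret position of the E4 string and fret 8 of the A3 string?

E4 at fret 8 → C5 (MIDI 72); A3 at fret 8 → F4 (MIDI 65).
72 − 65 = 7, so the two pitches are 7 semitones apart, with C5 the higher.

7 semitones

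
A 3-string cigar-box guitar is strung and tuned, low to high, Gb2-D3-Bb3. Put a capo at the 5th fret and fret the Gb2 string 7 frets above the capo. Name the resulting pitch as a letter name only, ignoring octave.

Gb

The capo raises the open Gb2 by 5 semitones to B2; fretting 7 more gives Gb2 + 5 + 7 = Gb2 + 12 semitones, landing on Gb.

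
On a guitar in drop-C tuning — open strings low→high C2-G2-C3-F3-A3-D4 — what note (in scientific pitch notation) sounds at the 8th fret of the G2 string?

Each fret is one semitone, so G2 + 8 = D♯3.
(Equivalently spelled E♭3.)

D♯3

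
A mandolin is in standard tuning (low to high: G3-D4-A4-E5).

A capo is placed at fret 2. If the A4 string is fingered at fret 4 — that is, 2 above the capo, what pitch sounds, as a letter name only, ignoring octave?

C♯

The capo raises the open A4 by 2 semitones to B4; fretting 2 more gives A4 + 2 + 2 = A4 + 4 semitones, landing on C♯.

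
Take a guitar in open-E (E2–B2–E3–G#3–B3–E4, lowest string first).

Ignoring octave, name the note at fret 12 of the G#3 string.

G#3 is MIDI 56. Adding 12 gives 68; 68 mod 12 = 8, i.e. G#.
(Equivalently spelled Ab.)

G#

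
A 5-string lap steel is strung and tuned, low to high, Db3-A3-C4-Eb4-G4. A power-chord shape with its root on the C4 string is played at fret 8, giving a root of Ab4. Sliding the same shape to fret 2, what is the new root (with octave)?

Moving from fret 8 to fret 2 shifts the root by -6 semitones.
Ab4 down 6 semitones is D4.

D4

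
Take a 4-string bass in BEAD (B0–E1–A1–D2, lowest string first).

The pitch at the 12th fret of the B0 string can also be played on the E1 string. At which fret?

7

B0 at fret 12 is B0 + 12 semitones = B1.
The open E1 string is 5 semitones above the open B0, so the same pitch on the E1 string lies at fret 12 − 5 = 7.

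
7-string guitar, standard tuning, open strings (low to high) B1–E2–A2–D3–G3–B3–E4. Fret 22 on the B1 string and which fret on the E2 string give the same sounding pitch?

Fret 22 on B1 is MIDI 35 + 22 = 57 (A3). On the E2 string (open MIDI 40), that pitch is 57 − 40 = fret 17.

17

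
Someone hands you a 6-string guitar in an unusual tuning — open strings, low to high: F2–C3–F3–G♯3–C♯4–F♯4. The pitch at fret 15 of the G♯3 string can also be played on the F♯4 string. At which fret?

5

Fret 15 on G♯3 is MIDI 56 + 15 = 71 (B4). On the F♯4 string (open MIDI 66), that pitch is 71 − 66 = fret 5.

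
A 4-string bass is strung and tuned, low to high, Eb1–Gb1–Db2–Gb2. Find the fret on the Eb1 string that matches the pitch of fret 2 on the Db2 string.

Db2 at fret 2 is Db2 + 2 semitones = Eb2.
The open Eb1 string is 10 semitones below the open Db2, so the same pitch on the Eb1 string lies at fret 2 + 10 = 12.

12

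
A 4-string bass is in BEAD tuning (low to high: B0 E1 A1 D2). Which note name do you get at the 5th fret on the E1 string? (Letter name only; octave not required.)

E1 is MIDI 28. Adding 5 gives 33; 33 mod 12 = 9, i.e. A.

A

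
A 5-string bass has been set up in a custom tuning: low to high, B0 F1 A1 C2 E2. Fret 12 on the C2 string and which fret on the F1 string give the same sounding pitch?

C2 at fret 12 is C2 + 12 semitones = C3.
The open F1 string is 7 semitones below the open C2, so the same pitch on the F1 string lies at fret 12 + 7 = 19.

19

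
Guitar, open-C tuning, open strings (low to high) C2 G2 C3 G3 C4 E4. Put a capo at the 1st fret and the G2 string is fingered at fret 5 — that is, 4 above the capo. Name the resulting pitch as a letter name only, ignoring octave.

C

The capo raises the open G2 by 1 semitone to G♯2; fretting 4 more gives G2 + 1 + 4 = G2 + 5 semitones, landing on C.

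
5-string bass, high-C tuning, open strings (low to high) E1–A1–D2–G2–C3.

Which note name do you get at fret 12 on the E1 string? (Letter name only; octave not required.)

E

The open E1 string plus 12 semitones: E–F–F#–G–…–D–D#–E.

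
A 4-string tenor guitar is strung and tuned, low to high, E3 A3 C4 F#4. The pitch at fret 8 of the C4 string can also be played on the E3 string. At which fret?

C4 at fret 8 is C4 + 8 semitones = G#4.
The open E3 string is 8 semitones below the open C4, so the same pitch on the E3 string lies at fret 8 + 8 = 16.

16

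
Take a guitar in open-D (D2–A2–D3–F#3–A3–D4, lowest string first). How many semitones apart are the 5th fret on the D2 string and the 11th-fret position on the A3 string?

D2 at fret 5 → G2 (MIDI 43); A3 at fret 11 → G#4 (MIDI 68).
43 − 68 = -25, so the two pitches are 25 semitones apart, with G#4 the higher.

25 semitones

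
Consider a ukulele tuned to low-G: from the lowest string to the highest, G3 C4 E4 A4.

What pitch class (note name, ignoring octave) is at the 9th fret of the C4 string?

A

C4 is MIDI 60. Adding 9 gives 69; 69 mod 12 = 9, i.e. A.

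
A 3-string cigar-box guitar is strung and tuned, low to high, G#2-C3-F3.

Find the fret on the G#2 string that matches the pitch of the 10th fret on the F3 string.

Fret 10 on F3 is MIDI 53 + 10 = 63 (D#4). On the G#2 string (open MIDI 44), that pitch is 63 − 44 = fret 19.

19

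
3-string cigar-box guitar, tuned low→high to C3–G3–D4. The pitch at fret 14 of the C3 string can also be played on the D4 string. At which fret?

0

C3 at fret 14 is C3 + 14 semitones = D4.
The open D4 string is 14 semitones above the open C3, so the same pitch on the D4 string lies at fret 14 − 14 = 0.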